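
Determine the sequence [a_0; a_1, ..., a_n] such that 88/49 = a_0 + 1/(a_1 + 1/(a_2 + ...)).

[1; 1, 3, 1, 9]

Run the Euclidean algorithm on 88 and 49; the successive quotients are the partial quotients a_0, a_1, ... (each step inverts the fractional part left over by the previous one):
  88 = 1*49 + 39, so a_0 = 1.
  49 = 1*39 + 10, so a_1 = 1.
  39 = 3*10 + 9, so a_2 = 3.
  10 = 1*9 + 1, so a_3 = 1.
  9 = 9*1 + 0, so a_4 = 9.
The remainder reaches 0 after 5 divisions, so the expansion has 5 partial quotients, read off in order.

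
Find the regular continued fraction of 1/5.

Run the Euclidean algorithm on 1 and 5; the successive quotients are the partial quotients a_0, a_1, ... (each step inverts the fractional part left over by the previous one):
  1 = 0*5 + 1, so a_0 = 0.
  5 = 5*1 + 0, so a_1 = 5.
The remainder reaches 0 after 2 divisions, so the expansion has 2 partial quotients, read off in order.

[0; 5]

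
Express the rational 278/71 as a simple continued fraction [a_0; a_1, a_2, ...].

[3; 1, 10, 1, 5]

Run the Euclidean algorithm on 278 and 71; the successive quotients are the partial quotients a_0, a_1, ... (each step inverts the fractional part left over by the previous one):
  278 = 3*71 + 65, so a_0 = 3.
  71 = 1*65 + 6, so a_1 = 1.
  65 = 10*6 + 5, so a_2 = 10.
  6 = 1*5 + 1, so a_3 = 1.
  5 = 5*1 + 0, so a_4 = 5.
The remainder reaches 0 after 5 divisions, so the expansion has 5 partial quotients, read off in order.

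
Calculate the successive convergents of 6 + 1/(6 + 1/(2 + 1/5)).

Using the convergent recurrence p_i = a_i*p_{i-1} + p_{i-2}, q_i = a_i*q_{i-1} + q_{i-2} with p_{-2}=0, p_{-1}=1, q_{-2}=1, q_{-1}=0:
  i=0: a_0=6, p_0 = 6*1 + 0 = 6, q_0 = 6*0 + 1 = 1.
  i=1: a_1=6, p_1 = 6*6 + 1 = 37, q_1 = 6*1 + 0 = 6.
  i=2: a_2=2, p_2 = 2*37 + 6 = 80, q_2 = 2*6 + 1 = 13.
  i=3: a_3=5, p_3 = 5*80 + 37 = 437, q_3 = 5*13 + 6 = 71.

6/1, 37/6, 80/13, 437/71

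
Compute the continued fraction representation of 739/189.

[3; 1, 10, 8, 2]

Run the Euclidean algorithm on 739 and 189; the successive quotients are the partial quotients a_0, a_1, ... (each step inverts the fractional part left over by the previous one):
  739 = 3*189 + 172, so a_0 = 3.
  189 = 1*172 + 17, so a_1 = 1.
  172 = 10*17 + 2, so a_2 = 10.
  17 = 8*2 + 1, so a_3 = 8.
  2 = 2*1 + 0, so a_4 = 2.
The remainder reaches 0 after 5 divisions, so the expansion has 5 partial quotients, read off in order.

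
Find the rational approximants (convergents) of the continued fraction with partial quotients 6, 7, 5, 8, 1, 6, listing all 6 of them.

6/1, 43/7, 221/36, 1811/295, 2032/331, 14003/2281

Using the convergent recurrence p_i = a_i*p_{i-1} + p_{i-2}, q_i = a_i*q_{i-1} + q_{i-2} with p_{-2}=0, p_{-1}=1, q_{-2}=1, q_{-1}=0:
  i=0: a_0=6, p_0 = 6*1 + 0 = 6, q_0 = 6*0 + 1 = 1.
  i=1: a_1=7, p_1 = 7*6 + 1 = 43, q_1 = 7*1 + 0 = 7.
  i=2: a_2=5, p_2 = 5*43 + 6 = 221, q_2 = 5*7 + 1 = 36.
  i=3: a_3=8, p_3 = 8*221 + 43 = 1811, q_3 = 8*36 + 7 = 295.
  i=4: a_4=1, p_4 = 1*1811 + 221 = 2032, q_4 = 1*295 + 36 = 331.
  i=5: a_5=6, p_5 = 6*2032 + 1811 = 14003, q_5 = 6*331 + 295 = 2281.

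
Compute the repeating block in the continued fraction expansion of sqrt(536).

Write x_i = (sqrt(536) + m_i)/d_i with (m_0, d_0) = (0, 1). a_0 = floor(sqrt(536)) = 23, since 23^2 = 529 <= 536 < 576 = 24^2.
Iterate m_{i+1} = d_i*a_i - m_i, d_{i+1} = (536 - m_{i+1}^2)/d_i, a_{i+1} = floor((a_0 + m_{i+1})/d_{i+1}):
  m_1 = 1*23 - 0 = 23, d_1 = (536 - 23^2)/1 = 7/1 = 7, a_1 = floor((23 + 23)/7) = 6.
  m_2 = 7*6 - 23 = 19, d_2 = (536 - 19^2)/7 = 175/7 = 25, a_2 = floor((23 + 19)/25) = 1.
  m_3 = 25*1 - 19 = 6, d_3 = (536 - 6^2)/25 = 500/25 = 20, a_3 = floor((23 + 6)/20) = 1.
  m_4 = 20*1 - 6 = 14, d_4 = (536 - 14^2)/20 = 340/20 = 17, a_4 = floor((23 + 14)/17) = 2.
  m_5 = 17*2 - 14 = 20, d_5 = (536 - 20^2)/17 = 136/17 = 8, a_5 = floor((23 + 20)/8) = 5.
  m_6 = 8*5 - 20 = 20, d_6 = (536 - 20^2)/8 = 136/8 = 17, a_6 = floor((23 + 20)/17) = 2.
  m_7 = 17*2 - 20 = 14, d_7 = (536 - 14^2)/17 = 340/17 = 20, a_7 = floor((23 + 14)/20) = 1.
  m_8 = 20*1 - 14 = 6, d_8 = (536 - 6^2)/20 = 500/20 = 25, a_8 = floor((23 + 6)/25) = 1.
  m_9 = 25*1 - 6 = 19, d_9 = (536 - 19^2)/25 = 175/25 = 7, a_9 = floor((23 + 19)/7) = 6.
  m_10 = 7*6 - 19 = 23, d_10 = (536 - 23^2)/7 = 7/7 = 1, a_10 = floor((23 + 23)/1) = 46.
  m_11 = 1*46 - 23 = 23, d_11 = (536 - 23^2)/1 = 7/1 = 7: (m_11, d_11) = (m_1, d_1) = (23, 7), so from here the quotients repeat a_1, ..., a_10; the period length is 10.
Hence the expansion of sqrt(536) is a_0 = 23 followed by the repeating block 6, 1, 1, 2, 5, 2, 1, 1, 6, 46 (period 10).

[23; (6, 1, 1, 2, 5, 2, 1, 1, 6, 46)]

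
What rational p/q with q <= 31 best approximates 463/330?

7/5

Expand x = 463/330 as a continued fraction with the Euclidean algorithm:
  463 = 1*330 + 133, so a_0 = 1.
  330 = 2*133 + 64, so a_1 = 2.
  133 = 2*64 + 5, so a_2 = 2.
  64 = 12*5 + 4, so a_3 = 12.
  5 = 1*4 + 1, so a_4 = 1.
  4 = 4*1 + 0, so a_5 = 4.
so x = [1; 2, 2, 12, 1, 4].
Convergents (p_i = a_i*p_{i-1} + p_{i-2}, q_i = a_i*q_{i-1} + q_{i-2} with p_{-2}=0, p_{-1}=1, q_{-2}=1, q_{-1}=0), until the denominator exceeds 31:
  i=0: a_0=1, p_0 = 1*1 + 0 = 1, q_0 = 1*0 + 1 = 1.
  i=1: a_1=2, p_1 = 2*1 + 1 = 3, q_1 = 2*1 + 0 = 2.
  i=2: a_2=2, p_2 = 2*3 + 1 = 7, q_2 = 2*2 + 1 = 5.
  i=3: a_3=12, p_3 = 12*7 + 3 = 87, q_3 = 12*5 + 2 = 62.
q_3 = 62 > 31, so the last convergent with denominator <= 31 is p_2/q_2 = 7/5.
The closest fraction with denominator <= 31 is either p_2/q_2 or the intermediate fraction (k*p_2 + p_1)/(k*q_2 + q_1) with the largest k >= 1 whose denominator stays <= 31; these approach x as k grows, and every other convergent or intermediate fraction in range is farther away.
Largest k: floor((31 - q_1)/q_2) = floor((31 - 2)/5) = 5.
That gives (5*7 + 3)/(5*5 + 2) = 38/27.
Compare the errors: |x - 7/5| = |463*5 - 7*330|/(330*5) = 5/1650, and |x - 38/27| = |463*27 - 38*330|/(330*27) = 39/8910.
Cross-multiplying, 5*8910 = 44550 < 64350 = 39*1650, so 5/1650 is smaller: the convergent 7/5 is closer to x than 38/27.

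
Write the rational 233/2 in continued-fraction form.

[116; 2]

Run the Euclidean algorithm on 233 and 2; the successive quotients are the partial quotients a_0, a_1, ... (each step inverts the fractional part left over by the previous one):
  233 = 116*2 + 1, so a_0 = 116.
  2 = 2*1 + 0, so a_1 = 2.
The remainder reaches 0 after 2 divisions, so the expansion has 2 partial quotients, read off in order.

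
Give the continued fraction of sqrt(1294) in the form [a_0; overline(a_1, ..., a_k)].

[35; overline(1, 34, 1, 70)]

Write x_i = (sqrt(1294) + m_i)/d_i with (m_0, d_0) = (0, 1). a_0 = floor(sqrt(1294)) = 35, since 35^2 = 1225 <= 1294 < 1296 = 36^2.
Iterate m_{i+1} = d_i*a_i - m_i, d_{i+1} = (1294 - m_{i+1}^2)/d_i, a_{i+1} = floor((a_0 + m_{i+1})/d_{i+1}):
  m_1 = 1*35 - 0 = 35, d_1 = (1294 - 35^2)/1 = 69/1 = 69, a_1 = floor((35 + 35)/69) = 1.
  m_2 = 69*1 - 35 = 34, d_2 = (1294 - 34^2)/69 = 138/69 = 2, a_2 = floor((35 + 34)/2) = 34.
  m_3 = 2*34 - 34 = 34, d_3 = (1294 - 34^2)/2 = 138/2 = 69, a_3 = floor((35 + 34)/69) = 1.
  m_4 = 69*1 - 34 = 35, d_4 = (1294 - 35^2)/69 = 69/69 = 1, a_4 = floor((35 + 35)/1) = 70.
  m_5 = 1*70 - 35 = 35, d_5 = (1294 - 35^2)/1 = 69/1 = 69: (m_5, d_5) = (m_1, d_1) = (35, 69), so from here the quotients repeat a_1, ..., a_4; the period length is 4.
Hence the expansion of sqrt(1294) is a_0 = 35 followed by the repeating block 1, 34, 1, 70 (period 4).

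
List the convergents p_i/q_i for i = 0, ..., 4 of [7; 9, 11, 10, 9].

Using the convergent recurrence p_i = a_i*p_{i-1} + p_{i-2}, q_i = a_i*q_{i-1} + q_{i-2} with p_{-2}=0, p_{-1}=1, q_{-2}=1, q_{-1}=0:
  i=0: a_0=7, p_0 = 7*1 + 0 = 7, q_0 = 7*0 + 1 = 1.
  i=1: a_1=9, p_1 = 9*7 + 1 = 64, q_1 = 9*1 + 0 = 9.
  i=2: a_2=11, p_2 = 11*64 + 7 = 711, q_2 = 11*9 + 1 = 100.
  i=3: a_3=10, p_3 = 10*711 + 64 = 7174, q_3 = 10*100 + 9 = 1009.
  i=4: a_4=9, p_4 = 9*7174 + 711 = 65277, q_4 = 9*1009 + 100 = 9181.

7/1, 64/9, 711/100, 7174/1009, 65277/9181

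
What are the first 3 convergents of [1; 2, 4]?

Using the convergent recurrence p_i = a_i*p_{i-1} + p_{i-2}, q_i = a_i*q_{i-1} + q_{i-2} with p_{-2}=0, p_{-1}=1, q_{-2}=1, q_{-1}=0:
  i=0: a_0=1, p_0 = 1*1 + 0 = 1, q_0 = 1*0 + 1 = 1.
  i=1: a_1=2, p_1 = 2*1 + 1 = 3, q_1 = 2*1 + 0 = 2.
  i=2: a_2=4, p_2 = 4*3 + 1 = 13, q_2 = 4*2 + 1 = 9.

1/1, 3/2, 13/9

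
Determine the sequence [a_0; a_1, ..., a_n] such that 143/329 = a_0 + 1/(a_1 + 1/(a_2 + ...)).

Run the Euclidean algorithm on 143 and 329; the successive quotients are the partial quotients a_0, a_1, ... (each step inverts the fractional part left over by the previous one):
  143 = 0*329 + 143, so a_0 = 0.
  329 = 2*143 + 43, so a_1 = 2.
  143 = 3*43 + 14, so a_2 = 3.
  43 = 3*14 + 1, so a_3 = 3.
  14 = 14*1 + 0, so a_4 = 14.
The remainder reaches 0 after 5 divisions, so the expansion has 5 partial quotients, read off in order.

[0; 2, 3, 3, 14]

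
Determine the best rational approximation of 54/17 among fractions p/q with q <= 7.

19/6

Expand x = 54/17 as a continued fraction with the Euclidean algorithm:
  54 = 3*17 + 3, so a_0 = 3.
  17 = 5*3 + 2, so a_1 = 5.
  3 = 1*2 + 1, so a_2 = 1.
  2 = 2*1 + 0, so a_3 = 2.
so x = [3; 5, 1, 2].
Convergents (p_i = a_i*p_{i-1} + p_{i-2}, q_i = a_i*q_{i-1} + q_{i-2} with p_{-2}=0, p_{-1}=1, q_{-2}=1, q_{-1}=0), until the denominator exceeds 7:
  i=0: a_0=3, p_0 = 3*1 + 0 = 3, q_0 = 3*0 + 1 = 1.
  i=1: a_1=5, p_1 = 5*3 + 1 = 16, q_1 = 5*1 + 0 = 5.
  i=2: a_2=1, p_2 = 1*16 + 3 = 19, q_2 = 1*5 + 1 = 6.
  i=3: a_3=2, p_3 = 2*19 + 16 = 54, q_3 = 2*6 + 5 = 17.
q_3 = 17 > 7, so the last convergent with denominator <= 7 is p_2/q_2 = 19/6.
The closest fraction with denominator <= 7 is either p_2/q_2 or the intermediate fraction (k*p_2 + p_1)/(k*q_2 + q_1) with the largest k >= 1 whose denominator stays <= 7; these approach x as k grows, and every other convergent or intermediate fraction in range is farther away.
Largest k: floor((7 - q_1)/q_2) = floor((7 - 5)/6) = 0.
Since k = 0, no intermediate fraction beyond p_2/q_2 has denominator <= 7, so the convergent 19/6 is the closest (its error is |54*6 - 19*17|/(17*6) = 1/102).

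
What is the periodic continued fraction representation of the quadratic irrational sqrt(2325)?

[48; (4, 1, 1, 2, 1, 1, 4, 96)]

Write x_i = (sqrt(2325) + m_i)/d_i with (m_0, d_0) = (0, 1). a_0 = floor(sqrt(2325)) = 48, since 48^2 = 2304 <= 2325 < 2401 = 49^2.
Iterate m_{i+1} = d_i*a_i - m_i, d_{i+1} = (2325 - m_{i+1}^2)/d_i, a_{i+1} = floor((a_0 + m_{i+1})/d_{i+1}):
  m_1 = 1*48 - 0 = 48, d_1 = (2325 - 48^2)/1 = 21/1 = 21, a_1 = floor((48 + 48)/21) = 4.
  m_2 = 21*4 - 48 = 36, d_2 = (2325 - 36^2)/21 = 1029/21 = 49, a_2 = floor((48 + 36)/49) = 1.
  m_3 = 49*1 - 36 = 13, d_3 = (2325 - 13^2)/49 = 2156/49 = 44, a_3 = floor((48 + 13)/44) = 1.
  m_4 = 44*1 - 13 = 31, d_4 = (2325 - 31^2)/44 = 1364/44 = 31, a_4 = floor((48 + 31)/31) = 2.
  m_5 = 31*2 - 31 = 31, d_5 = (2325 - 31^2)/31 = 1364/31 = 44, a_5 = floor((48 + 31)/44) = 1.
  m_6 = 44*1 - 31 = 13, d_6 = (2325 - 13^2)/44 = 2156/44 = 49, a_6 = floor((48 + 13)/49) = 1.
  m_7 = 49*1 - 13 = 36, d_7 = (2325 - 36^2)/49 = 1029/49 = 21, a_7 = floor((48 + 36)/21) = 4.
  m_8 = 21*4 - 36 = 48, d_8 = (2325 - 48^2)/21 = 21/21 = 1, a_8 = floor((48 + 48)/1) = 96.
  m_9 = 1*96 - 48 = 48, d_9 = (2325 - 48^2)/1 = 21/1 = 21: (m_9, d_9) = (m_1, d_1) = (48, 21), so from here the quotients repeat a_1, ..., a_8; the period length is 8.
Hence the expansion of sqrt(2325) is a_0 = 48 followed by the repeating block 4, 1, 1, 2, 1, 1, 4, 96 (period 8).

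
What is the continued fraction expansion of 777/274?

[2; 1, 5, 11, 4]

Run the Euclidean algorithm on 777 and 274; the successive quotients are the partial quotients a_0, a_1, ... (each step inverts the fractional part left over by the previous one):
  777 = 2*274 + 229, so a_0 = 2.
  274 = 1*229 + 45, so a_1 = 1.
  229 = 5*45 + 4, so a_2 = 5.
  45 = 11*4 + 1, so a_3 = 11.
  4 = 4*1 + 0, so a_4 = 4.
The remainder reaches 0 after 5 divisions, so the expansion has 5 partial quotients, read off in order.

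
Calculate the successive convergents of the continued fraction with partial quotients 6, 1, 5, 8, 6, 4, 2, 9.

6/1, 7/1, 41/6, 335/49, 2051/300, 8539/1249, 19129/2798, 180700/26431

Using the convergent recurrence p_i = a_i*p_{i-1} + p_{i-2}, q_i = a_i*q_{i-1} + q_{i-2} with p_{-2}=0, p_{-1}=1, q_{-2}=1, q_{-1}=0:
  i=0: a_0=6, p_0 = 6*1 + 0 = 6, q_0 = 6*0 + 1 = 1.
  i=1: a_1=1, p_1 = 1*6 + 1 = 7, q_1 = 1*1 + 0 = 1.
  i=2: a_2=5, p_2 = 5*7 + 6 = 41, q_2 = 5*1 + 1 = 6.
  i=3: a_3=8, p_3 = 8*41 + 7 = 335, q_3 = 8*6 + 1 = 49.
  i=4: a_4=6, p_4 = 6*335 + 41 = 2051, q_4 = 6*49 + 6 = 300.
  i=5: a_5=4, p_5 = 4*2051 + 335 = 8539, q_5 = 4*300 + 49 = 1249.
  i=6: a_6=2, p_6 = 2*8539 + 2051 = 19129, q_6 = 2*1249 + 300 = 2798.
  i=7: a_7=9, p_7 = 9*19129 + 8539 = 180700, q_7 = 9*2798 + 1249 = 26431.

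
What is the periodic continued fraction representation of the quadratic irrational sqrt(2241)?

[47; (2, 1, 18, 3, 1, 2, 1, 3, 18, 1, 2, 94)]

Write x_i = (sqrt(2241) + m_i)/d_i with (m_0, d_0) = (0, 1). a_0 = floor(sqrt(2241)) = 47, since 47^2 = 2209 <= 2241 < 2304 = 48^2.
Iterate m_{i+1} = d_i*a_i - m_i, d_{i+1} = (2241 - m_{i+1}^2)/d_i, a_{i+1} = floor((a_0 + m_{i+1})/d_{i+1}):
  m_1 = 1*47 - 0 = 47, d_1 = (2241 - 47^2)/1 = 32/1 = 32, a_1 = floor((47 + 47)/32) = 2.
  m_2 = 32*2 - 47 = 17, d_2 = (2241 - 17^2)/32 = 1952/32 = 61, a_2 = floor((47 + 17)/61) = 1.
  m_3 = 61*1 - 17 = 44, d_3 = (2241 - 44^2)/61 = 305/61 = 5, a_3 = floor((47 + 44)/5) = 18.
  m_4 = 5*18 - 44 = 46, d_4 = (2241 - 46^2)/5 = 125/5 = 25, a_4 = floor((47 + 46)/25) = 3.
  m_5 = 25*3 - 46 = 29, d_5 = (2241 - 29^2)/25 = 1400/25 = 56, a_5 = floor((47 + 29)/56) = 1.
  m_6 = 56*1 - 29 = 27, d_6 = (2241 - 27^2)/56 = 1512/56 = 27, a_6 = floor((47 + 27)/27) = 2.
  m_7 = 27*2 - 27 = 27, d_7 = (2241 - 27^2)/27 = 1512/27 = 56, a_7 = floor((47 + 27)/56) = 1.
  m_8 = 56*1 - 27 = 29, d_8 = (2241 - 29^2)/56 = 1400/56 = 25, a_8 = floor((47 + 29)/25) = 3.
  m_9 = 25*3 - 29 = 46, d_9 = (2241 - 46^2)/25 = 125/25 = 5, a_9 = floor((47 + 46)/5) = 18.
  m_10 = 5*18 - 46 = 44, d_10 = (2241 - 44^2)/5 = 305/5 = 61, a_10 = floor((47 + 44)/61) = 1.
  m_11 = 61*1 - 44 = 17, d_11 = (2241 - 17^2)/61 = 1952/61 = 32, a_11 = floor((47 + 17)/32) = 2.
  m_12 = 32*2 - 17 = 47, d_12 = (2241 - 47^2)/32 = 32/32 = 1, a_12 = floor((47 + 47)/1) = 94.
  m_13 = 1*94 - 47 = 47, d_13 = (2241 - 47^2)/1 = 32/1 = 32: (m_13, d_13) = (m_1, d_1) = (47, 32), so from here the quotients repeat a_1, ..., a_12; the period length is 12.
Hence the expansion of sqrt(2241) is a_0 = 47 followed by the repeating block 2, 1, 18, 3, 1, 2, 1, 3, 18, 1, 2, 94 (period 12).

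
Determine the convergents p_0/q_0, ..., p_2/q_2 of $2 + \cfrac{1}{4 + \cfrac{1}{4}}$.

2/1, 9/4, 38/17

Using the convergent recurrence p_i = a_i*p_{i-1} + p_{i-2}, q_i = a_i*q_{i-1} + q_{i-2} with p_{-2}=0, p_{-1}=1, q_{-2}=1, q_{-1}=0:
  i=0: a_0=2, p_0 = 2*1 + 0 = 2, q_0 = 2*0 + 1 = 1.
  i=1: a_1=4, p_1 = 4*2 + 1 = 9, q_1 = 4*1 + 0 = 4.
  i=2: a_2=4, p_2 = 4*9 + 2 = 38, q_2 = 4*4 + 1 = 17.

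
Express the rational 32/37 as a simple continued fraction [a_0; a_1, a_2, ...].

[0; 1, 6, 2, 2]

Run the Euclidean algorithm on 32 and 37; the successive quotients are the partial quotients a_0, a_1, ... (each step inverts the fractional part left over by the previous one):
  32 = 0*37 + 32, so a_0 = 0.
  37 = 1*32 + 5, so a_1 = 1.
  32 = 6*5 + 2, so a_2 = 6.
  5 = 2*2 + 1, so a_3 = 2.
  2 = 2*1 + 0, so a_4 = 2.
The remainder reaches 0 after 5 divisions, so the expansion has 5 partial quotients, read off in order.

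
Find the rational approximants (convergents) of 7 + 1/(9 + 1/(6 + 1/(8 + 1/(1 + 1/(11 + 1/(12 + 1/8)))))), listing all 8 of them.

Using the convergent recurrence p_i = a_i*p_{i-1} + p_{i-2}, q_i = a_i*q_{i-1} + q_{i-2} with p_{-2}=0, p_{-1}=1, q_{-2}=1, q_{-1}=0:
  i=0: a_0=7, p_0 = 7*1 + 0 = 7, q_0 = 7*0 + 1 = 1.
  i=1: a_1=9, p_1 = 9*7 + 1 = 64, q_1 = 9*1 + 0 = 9.
  i=2: a_2=6, p_2 = 6*64 + 7 = 391, q_2 = 6*9 + 1 = 55.
  i=3: a_3=8, p_3 = 8*391 + 64 = 3192, q_3 = 8*55 + 9 = 449.
  i=4: a_4=1, p_4 = 1*3192 + 391 = 3583, q_4 = 1*449 + 55 = 504.
  i=5: a_5=11, p_5 = 11*3583 + 3192 = 42605, q_5 = 11*504 + 449 = 5993.
  i=6: a_6=12, p_6 = 12*42605 + 3583 = 514843, q_6 = 12*5993 + 504 = 72420.
  i=7: a_7=8, p_7 = 8*514843 + 42605 = 4161349, q_7 = 8*72420 + 5993 = 585353.

7/1, 64/9, 391/55, 3192/449, 3583/504, 42605/5993, 514843/72420, 4161349/585353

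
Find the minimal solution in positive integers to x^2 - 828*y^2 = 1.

First expand sqrt(828) as a continued fraction. With x_i = (sqrt(828) + m_i)/d_i and (m_0, d_0) = (0, 1): a_0 = floor(sqrt(828)) = 28, since 28^2 = 784 <= 828 < 841 = 29^2.
Iterate m_{i+1} = d_i*a_i - m_i, d_{i+1} = (828 - m_{i+1}^2)/d_i, a_{i+1} = floor((a_0 + m_{i+1})/d_{i+1}):
  m_1 = 1*28 - 0 = 28, d_1 = (828 - 28^2)/1 = 44/1 = 44, a_1 = floor((28 + 28)/44) = 1.
  m_2 = 44*1 - 28 = 16, d_2 = (828 - 16^2)/44 = 572/44 = 13, a_2 = floor((28 + 16)/13) = 3.
  m_3 = 13*3 - 16 = 23, d_3 = (828 - 23^2)/13 = 299/13 = 23, a_3 = floor((28 + 23)/23) = 2.
  m_4 = 23*2 - 23 = 23, d_4 = (828 - 23^2)/23 = 299/23 = 13, a_4 = floor((28 + 23)/13) = 3.
  m_5 = 13*3 - 23 = 16, d_5 = (828 - 16^2)/13 = 572/13 = 44, a_5 = floor((28 + 16)/44) = 1.
  m_6 = 44*1 - 16 = 28, d_6 = (828 - 28^2)/44 = 44/44 = 1, a_6 = floor((28 + 28)/1) = 56.
  m_7 = 1*56 - 28 = 28, d_7 = (828 - 28^2)/1 = 44/1 = 44: (m_7, d_7) = (m_1, d_1) = (28, 44), so from here the quotients repeat a_1, ..., a_6; the period length is 6.
So sqrt(828) = [28; (1, 3, 2, 3, 1, 56)] with period length k = 6.
k is even, so the fundamental solution of x^2 - 828y^2 = 1 is (p_{k-1}, q_{k-1}) = (p_5, q_5); compute convergents through index 5.
Convergents (p_i = a_i*p_{i-1} + p_{i-2}, q_i = a_i*q_{i-1} + q_{i-2} with p_{-2}=0, p_{-1}=1, q_{-2}=1, q_{-1}=0):
  i=0: a_0=28, p_0 = 28*1 + 0 = 28, q_0 = 28*0 + 1 = 1.
  i=1: a_1=1, p_1 = 1*28 + 1 = 29, q_1 = 1*1 + 0 = 1.
  i=2: a_2=3, p_2 = 3*29 + 28 = 115, q_2 = 3*1 + 1 = 4.
  i=3: a_3=2, p_3 = 2*115 + 29 = 259, q_3 = 2*4 + 1 = 9.
  i=4: a_4=3, p_4 = 3*259 + 115 = 892, q_4 = 3*9 + 4 = 31.
  i=5: a_5=1, p_5 = 1*892 + 259 = 1151, q_5 = 1*31 + 9 = 40.
Check: 1151^2 - 828*40^2 = 1324801 - 1324800 = 1, so (x, y) = (1151, 40) solves the equation, and by the theorem it is the least positive solution.

(x, y) = (1151, 40)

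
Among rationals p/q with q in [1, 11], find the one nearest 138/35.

Expand x = 138/35 as a continued fraction with the Euclidean algorithm:
  138 = 3*35 + 33, so a_0 = 3.
  35 = 1*33 + 2, so a_1 = 1.
  33 = 16*2 + 1, so a_2 = 16.
  2 = 2*1 + 0, so a_3 = 2.
so x = [3; 1, 16, 2].
Convergents (p_i = a_i*p_{i-1} + p_{i-2}, q_i = a_i*q_{i-1} + q_{i-2} with p_{-2}=0, p_{-1}=1, q_{-2}=1, q_{-1}=0), until the denominator exceeds 11:
  i=0: a_0=3, p_0 = 3*1 + 0 = 3, q_0 = 3*0 + 1 = 1.
  i=1: a_1=1, p_1 = 1*3 + 1 = 4, q_1 = 1*1 + 0 = 1.
  i=2: a_2=16, p_2 = 16*4 + 3 = 67, q_2 = 16*1 + 1 = 17.
q_2 = 17 > 11, so the last convergent with denominator <= 11 is p_1/q_1 = 4/1.
The closest fraction with denominator <= 11 is either p_1/q_1 or the intermediate fraction (k*p_1 + p_0)/(k*q_1 + q_0) with the largest k >= 1 whose denominator stays <= 11; these approach x as k grows, and every other convergent or intermediate fraction in range is farther away.
Largest k: floor((11 - q_0)/q_1) = floor((11 - 1)/1) = 10.
That gives (10*4 + 3)/(10*1 + 1) = 43/11.
Compare the errors: |x - 4/1| = |138*1 - 4*35|/(35*1) = 2/35, and |x - 43/11| = |138*11 - 43*35|/(35*11) = 13/385.
Cross-multiplying, 13*35 = 455 < 770 = 2*385, so 13/385 is smaller: the intermediate fraction 43/11 is closer to x than 4/1.

43/11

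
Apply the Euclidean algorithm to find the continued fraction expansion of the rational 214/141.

Run the Euclidean algorithm on 214 and 141; the successive quotients are the partial quotients a_0, a_1, ... (each step inverts the fractional part left over by the previous one):
  214 = 1*141 + 73, so a_0 = 1.
  141 = 1*73 + 68, so a_1 = 1.
  73 = 1*68 + 5, so a_2 = 1.
  68 = 13*5 + 3, so a_3 = 13.
  5 = 1*3 + 2, so a_4 = 1.
  3 = 1*2 + 1, so a_5 = 1.
  2 = 2*1 + 0, so a_6 = 2.
The remainder reaches 0 after 7 divisions, so the expansion has 7 partial quotients, read off in order.

[1; 1, 1, 13, 1, 1, 2]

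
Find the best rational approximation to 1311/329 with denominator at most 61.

243/61

Expand x = 1311/329 as a continued fraction with the Euclidean algorithm:
  1311 = 3*329 + 324, so a_0 = 3.
  329 = 1*324 + 5, so a_1 = 1.
  324 = 64*5 + 4, so a_2 = 64.
  5 = 1*4 + 1, so a_3 = 1.
  4 = 4*1 + 0, so a_4 = 4.
so x = [3; 1, 64, 1, 4].
Convergents (p_i = a_i*p_{i-1} + p_{i-2}, q_i = a_i*q_{i-1} + q_{i-2} with p_{-2}=0, p_{-1}=1, q_{-2}=1, q_{-1}=0), until the denominator exceeds 61:
  i=0: a_0=3, p_0 = 3*1 + 0 = 3, q_0 = 3*0 + 1 = 1.
  i=1: a_1=1, p_1 = 1*3 + 1 = 4, q_1 = 1*1 + 0 = 1.
  i=2: a_2=64, p_2 = 64*4 + 3 = 259, q_2 = 64*1 + 1 = 65.
q_2 = 65 > 61, so the last convergent with denominator <= 61 is p_1/q_1 = 4/1.
The closest fraction with denominator <= 61 is either p_1/q_1 or the intermediate fraction (k*p_1 + p_0)/(k*q_1 + q_0) with the largest k >= 1 whose denominator stays <= 61; these approach x as k grows, and every other convergent or intermediate fraction in range is farther away.
Largest k: floor((61 - q_0)/q_1) = floor((61 - 1)/1) = 60.
That gives (60*4 + 3)/(60*1 + 1) = 243/61.
Compare the errors: |x - 4/1| = |1311*1 - 4*329|/(329*1) = 5/329, and |x - 243/61| = |1311*61 - 243*329|/(329*61) = 24/20069.
Cross-multiplying, 24*329 = 7896 < 100345 = 5*20069, so 24/20069 is smaller: the intermediate fraction 243/61 is closer to x than 4/1.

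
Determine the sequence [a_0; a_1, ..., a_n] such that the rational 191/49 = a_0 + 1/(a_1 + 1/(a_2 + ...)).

Run the Euclidean algorithm on 191 and 49; the successive quotients are the partial quotients a_0, a_1, ... (each step inverts the fractional part left over by the previous one):
  191 = 3*49 + 44, so a_0 = 3.
  49 = 1*44 + 5, so a_1 = 1.
  44 = 8*5 + 4, so a_2 = 8.
  5 = 1*4 + 1, so a_3 = 1.
  4 = 4*1 + 0, so a_4 = 4.
The remainder reaches 0 after 5 divisions, so the expansion has 5 partial quotients, read off in order.

[3; 1, 8, 1, 4]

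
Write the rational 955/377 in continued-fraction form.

[2; 1, 1, 7, 25]

Run the Euclidean algorithm on 955 and 377; the successive quotients are the partial quotients a_0, a_1, ... (each step inverts the fractional part left over by the previous one):
  955 = 2*377 + 201, so a_0 = 2.
  377 = 1*201 + 176, so a_1 = 1.
  201 = 1*176 + 25, so a_2 = 1.
  176 = 7*25 + 1, so a_3 = 7.
  25 = 25*1 + 0, so a_4 = 25.
The remainder reaches 0 after 5 divisions, so the expansion has 5 partial quotients, read off in order.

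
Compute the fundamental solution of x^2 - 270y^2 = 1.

First expand sqrt(270) as a continued fraction. With x_i = (sqrt(270) + m_i)/d_i and (m_0, d_0) = (0, 1): a_0 = floor(sqrt(270)) = 16, since 16^2 = 256 <= 270 < 289 = 17^2.
Iterate m_{i+1} = d_i*a_i - m_i, d_{i+1} = (270 - m_{i+1}^2)/d_i, a_{i+1} = floor((a_0 + m_{i+1})/d_{i+1}):
  m_1 = 1*16 - 0 = 16, d_1 = (270 - 16^2)/1 = 14/1 = 14, a_1 = floor((16 + 16)/14) = 2.
  m_2 = 14*2 - 16 = 12, d_2 = (270 - 12^2)/14 = 126/14 = 9, a_2 = floor((16 + 12)/9) = 3.
  m_3 = 9*3 - 12 = 15, d_3 = (270 - 15^2)/9 = 45/9 = 5, a_3 = floor((16 + 15)/5) = 6.
  m_4 = 5*6 - 15 = 15, d_4 = (270 - 15^2)/5 = 45/5 = 9, a_4 = floor((16 + 15)/9) = 3.
  m_5 = 9*3 - 15 = 12, d_5 = (270 - 12^2)/9 = 126/9 = 14, a_5 = floor((16 + 12)/14) = 2.
  m_6 = 14*2 - 12 = 16, d_6 = (270 - 16^2)/14 = 14/14 = 1, a_6 = floor((16 + 16)/1) = 32.
  m_7 = 1*32 - 16 = 16, d_7 = (270 - 16^2)/1 = 14/1 = 14: (m_7, d_7) = (m_1, d_1) = (16, 14), so from here the quotients repeat a_1, ..., a_6; the period length is 6.
So sqrt(270) = [16; (2, 3, 6, 3, 2, 32)] with period length k = 6.
k is even, so the fundamental solution of x^2 - 270y^2 = 1 is (p_{k-1}, q_{k-1}) = (p_5, q_5); compute convergents through index 5.
Convergents (p_i = a_i*p_{i-1} + p_{i-2}, q_i = a_i*q_{i-1} + q_{i-2} with p_{-2}=0, p_{-1}=1, q_{-2}=1, q_{-1}=0):
  i=0: a_0=16, p_0 = 16*1 + 0 = 16, q_0 = 16*0 + 1 = 1.
  i=1: a_1=2, p_1 = 2*16 + 1 = 33, q_1 = 2*1 + 0 = 2.
  i=2: a_2=3, p_2 = 3*33 + 16 = 115, q_2 = 3*2 + 1 = 7.
  i=3: a_3=6, p_3 = 6*115 + 33 = 723, q_3 = 6*7 + 2 = 44.
  i=4: a_4=3, p_4 = 3*723 + 115 = 2284, q_4 = 3*44 + 7 = 139.
  i=5: a_5=2, p_5 = 2*2284 + 723 = 5291, q_5 = 2*139 + 44 = 322.
Check: 5291^2 - 270*322^2 = 27994681 - 27994680 = 1, so (x, y) = (5291, 322) solves the equation, and by the theorem it is the least positive solution.

(x, y) = (5291, 322)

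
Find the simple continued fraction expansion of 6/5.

[1; 5]

Run the Euclidean algorithm on 6 and 5; the successive quotients are the partial quotients a_0, a_1, ... (each step inverts the fractional part left over by the previous one):
  6 = 1*5 + 1, so a_0 = 1.
  5 = 5*1 + 0, so a_1 = 5.
The remainder reaches 0 after 2 divisions, so the expansion has 2 partial quotients, read off in order.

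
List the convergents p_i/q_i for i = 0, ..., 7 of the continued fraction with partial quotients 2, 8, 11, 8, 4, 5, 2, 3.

2/1, 17/8, 189/89, 1529/720, 6305/2969, 33054/15565, 72413/34099, 250293/117862

Using the convergent recurrence p_i = a_i*p_{i-1} + p_{i-2}, q_i = a_i*q_{i-1} + q_{i-2} with p_{-2}=0, p_{-1}=1, q_{-2}=1, q_{-1}=0:
  i=0: a_0=2, p_0 = 2*1 + 0 = 2, q_0 = 2*0 + 1 = 1.
  i=1: a_1=8, p_1 = 8*2 + 1 = 17, q_1 = 8*1 + 0 = 8.
  i=2: a_2=11, p_2 = 11*17 + 2 = 189, q_2 = 11*8 + 1 = 89.
  i=3: a_3=8, p_3 = 8*189 + 17 = 1529, q_3 = 8*89 + 8 = 720.
  i=4: a_4=4, p_4 = 4*1529 + 189 = 6305, q_4 = 4*720 + 89 = 2969.
  i=5: a_5=5, p_5 = 5*6305 + 1529 = 33054, q_5 = 5*2969 + 720 = 15565.
  i=6: a_6=2, p_6 = 2*33054 + 6305 = 72413, q_6 = 2*15565 + 2969 = 34099.
  i=7: a_7=3, p_7 = 3*72413 + 33054 = 250293, q_7 = 3*34099 + 15565 = 117862.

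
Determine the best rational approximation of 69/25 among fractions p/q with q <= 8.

11/4

Expand x = 69/25 as a continued fraction with the Euclidean algorithm:
  69 = 2*25 + 19, so a_0 = 2.
  25 = 1*19 + 6, so a_1 = 1.
  19 = 3*6 + 1, so a_2 = 3.
  6 = 6*1 + 0, so a_3 = 6.
so x = [2; 1, 3, 6].
Convergents (p_i = a_i*p_{i-1} + p_{i-2}, q_i = a_i*q_{i-1} + q_{i-2} with p_{-2}=0, p_{-1}=1, q_{-2}=1, q_{-1}=0), until the denominator exceeds 8:
  i=0: a_0=2, p_0 = 2*1 + 0 = 2, q_0 = 2*0 + 1 = 1.
  i=1: a_1=1, p_1 = 1*2 + 1 = 3, q_1 = 1*1 + 0 = 1.
  i=2: a_2=3, p_2 = 3*3 + 2 = 11, q_2 = 3*1 + 1 = 4.
  i=3: a_3=6, p_3 = 6*11 + 3 = 69, q_3 = 6*4 + 1 = 25.
q_3 = 25 > 8, so the last convergent with denominator <= 8 is p_2/q_2 = 11/4.
The closest fraction with denominator <= 8 is either p_2/q_2 or the intermediate fraction (k*p_2 + p_1)/(k*q_2 + q_1) with the largest k >= 1 whose denominator stays <= 8; these approach x as k grows, and every other convergent or intermediate fraction in range is farther away.
Largest k: floor((8 - q_1)/q_2) = floor((8 - 1)/4) = 1.
That gives (1*11 + 3)/(1*4 + 1) = 14/5.
Compare the errors: |x - 11/4| = |69*4 - 11*25|/(25*4) = 1/100, and |x - 14/5| = |69*5 - 14*25|/(25*5) = 5/125.
Cross-multiplying, 1*125 = 125 < 500 = 5*100, so 1/100 is smaller: the convergent 11/4 is closer to x than 14/5.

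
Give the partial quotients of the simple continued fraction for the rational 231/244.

[0; 1, 17, 1, 3, 3]

Run the Euclidean algorithm on 231 and 244; the successive quotients are the partial quotients a_0, a_1, ... (each step inverts the fractional part left over by the previous one):
  231 = 0*244 + 231, so a_0 = 0.
  244 = 1*231 + 13, so a_1 = 1.
  231 = 17*13 + 10, so a_2 = 17.
  13 = 1*10 + 3, so a_3 = 1.
  10 = 3*3 + 1, so a_4 = 3.
  3 = 3*1 + 0, so a_5 = 3.
The remainder reaches 0 after 6 divisions, so the expansion has 6 partial quotients, read off in order.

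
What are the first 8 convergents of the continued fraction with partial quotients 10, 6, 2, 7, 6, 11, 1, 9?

10/1, 61/6, 132/13, 985/97, 6042/595, 67447/6642, 73489/7237, 728848/71775

Using the convergent recurrence p_i = a_i*p_{i-1} + p_{i-2}, q_i = a_i*q_{i-1} + q_{i-2} with p_{-2}=0, p_{-1}=1, q_{-2}=1, q_{-1}=0:
  i=0: a_0=10, p_0 = 10*1 + 0 = 10, q_0 = 10*0 + 1 = 1.
  i=1: a_1=6, p_1 = 6*10 + 1 = 61, q_1 = 6*1 + 0 = 6.
  i=2: a_2=2, p_2 = 2*61 + 10 = 132, q_2 = 2*6 + 1 = 13.
  i=3: a_3=7, p_3 = 7*132 + 61 = 985, q_3 = 7*13 + 6 = 97.
  i=4: a_4=6, p_4 = 6*985 + 132 = 6042, q_4 = 6*97 + 13 = 595.
  i=5: a_5=11, p_5 = 11*6042 + 985 = 67447, q_5 = 11*595 + 97 = 6642.
  i=6: a_6=1, p_6 = 1*67447 + 6042 = 73489, q_6 = 1*6642 + 595 = 7237.
  i=7: a_7=9, p_7 = 9*73489 + 67447 = 728848, q_7 = 9*7237 + 6642 = 71775.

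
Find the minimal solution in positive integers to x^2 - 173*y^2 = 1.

(x, y) = (2499849, 190060)

First expand sqrt(173) as a continued fraction. With x_i = (sqrt(173) + m_i)/d_i and (m_0, d_0) = (0, 1): a_0 = floor(sqrt(173)) = 13, since 13^2 = 169 <= 173 < 196 = 14^2.
Iterate m_{i+1} = d_i*a_i - m_i, d_{i+1} = (173 - m_{i+1}^2)/d_i, a_{i+1} = floor((a_0 + m_{i+1})/d_{i+1}):
  m_1 = 1*13 - 0 = 13, d_1 = (173 - 13^2)/1 = 4/1 = 4, a_1 = floor((13 + 13)/4) = 6.
  m_2 = 4*6 - 13 = 11, d_2 = (173 - 11^2)/4 = 52/4 = 13, a_2 = floor((13 + 11)/13) = 1.
  m_3 = 13*1 - 11 = 2, d_3 = (173 - 2^2)/13 = 169/13 = 13, a_3 = floor((13 + 2)/13) = 1.
  m_4 = 13*1 - 2 = 11, d_4 = (173 - 11^2)/13 = 52/13 = 4, a_4 = floor((13 + 11)/4) = 6.
  m_5 = 4*6 - 11 = 13, d_5 = (173 - 13^2)/4 = 4/4 = 1, a_5 = floor((13 + 13)/1) = 26.
  m_6 = 1*26 - 13 = 13, d_6 = (173 - 13^2)/1 = 4/1 = 4: (m_6, d_6) = (m_1, d_1) = (13, 4), so from here the quotients repeat a_1, ..., a_5; the period length is 5.
So sqrt(173) = [13; (6, 1, 1, 6, 26)] with period length k = 5.
k is odd, so (p_{k-1}, q_{k-1}) only solves x^2 - 173y^2 = -1 and the fundamental solution of x^2 - 173y^2 = 1 is (p_{2k-1}, q_{2k-1}) = (p_9, q_9); compute convergents through index 9, running through the period twice.
Convergents (p_i = a_i*p_{i-1} + p_{i-2}, q_i = a_i*q_{i-1} + q_{i-2} with p_{-2}=0, p_{-1}=1, q_{-2}=1, q_{-1}=0):
  i=0: a_0=13, p_0 = 13*1 + 0 = 13, q_0 = 13*0 + 1 = 1.
  i=1: a_1=6, p_1 = 6*13 + 1 = 79, q_1 = 6*1 + 0 = 6.
  i=2: a_2=1, p_2 = 1*79 + 13 = 92, q_2 = 1*6 + 1 = 7.
  i=3: a_3=1, p_3 = 1*92 + 79 = 171, q_3 = 1*7 + 6 = 13.
  i=4: a_4=6, p_4 = 6*171 + 92 = 1118, q_4 = 6*13 + 7 = 85.
  i=5: a_5=26, p_5 = 26*1118 + 171 = 29239, q_5 = 26*85 + 13 = 2223.
  i=6: a_6=6, p_6 = 6*29239 + 1118 = 176552, q_6 = 6*2223 + 85 = 13423.
  i=7: a_7=1, p_7 = 1*176552 + 29239 = 205791, q_7 = 1*13423 + 2223 = 15646.
  i=8: a_8=1, p_8 = 1*205791 + 176552 = 382343, q_8 = 1*15646 + 13423 = 29069.
  i=9: a_9=6, p_9 = 6*382343 + 205791 = 2499849, q_9 = 6*29069 + 15646 = 190060.
Indeed p_4^2 - 173*q_4^2 = 1249924 - 1249925 = -1, not +1.
Check: 2499849^2 - 173*190060^2 = 6249245022801 - 6249245022800 = 1, so (x, y) = (2499849, 190060) solves the equation, and by the theorem it is the least positive solution.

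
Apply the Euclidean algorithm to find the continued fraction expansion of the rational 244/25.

[9; 1, 3, 6]

Run the Euclidean algorithm on 244 and 25; the successive quotients are the partial quotients a_0, a_1, ... (each step inverts the fractional part left over by the previous one):
  244 = 9*25 + 19, so a_0 = 9.
  25 = 1*19 + 6, so a_1 = 1.
  19 = 3*6 + 1, so a_2 = 3.
  6 = 6*1 + 0, so a_3 = 6.
The remainder reaches 0 after 4 divisions, so the expansion has 4 partial quotients, read off in order.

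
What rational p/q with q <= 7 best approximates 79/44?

9/5

Expand x = 79/44 as a continued fraction with the Euclidean algorithm:
  79 = 1*44 + 35, so a_0 = 1.
  44 = 1*35 + 9, so a_1 = 1.
  35 = 3*9 + 8, so a_2 = 3.
  9 = 1*8 + 1, so a_3 = 1.
  8 = 8*1 + 0, so a_4 = 8.
so x = [1; 1, 3, 1, 8].
Convergents (p_i = a_i*p_{i-1} + p_{i-2}, q_i = a_i*q_{i-1} + q_{i-2} with p_{-2}=0, p_{-1}=1, q_{-2}=1, q_{-1}=0), until the denominator exceeds 7:
  i=0: a_0=1, p_0 = 1*1 + 0 = 1, q_0 = 1*0 + 1 = 1.
  i=1: a_1=1, p_1 = 1*1 + 1 = 2, q_1 = 1*1 + 0 = 1.
  i=2: a_2=3, p_2 = 3*2 + 1 = 7, q_2 = 3*1 + 1 = 4.
  i=3: a_3=1, p_3 = 1*7 + 2 = 9, q_3 = 1*4 + 1 = 5.
  i=4: a_4=8, p_4 = 8*9 + 7 = 79, q_4 = 8*5 + 4 = 44.
q_4 = 44 > 7, so the last convergent with denominator <= 7 is p_3/q_3 = 9/5.
The closest fraction with denominator <= 7 is either p_3/q_3 or the intermediate fraction (k*p_3 + p_2)/(k*q_3 + q_2) with the largest k >= 1 whose denominator stays <= 7; these approach x as k grows, and every other convergent or intermediate fraction in range is farther away.
Largest k: floor((7 - q_2)/q_3) = floor((7 - 4)/5) = 0.
Since k = 0, no intermediate fraction beyond p_3/q_3 has denominator <= 7, so the convergent 9/5 is the closest (its error is |79*5 - 9*44|/(44*5) = 1/220).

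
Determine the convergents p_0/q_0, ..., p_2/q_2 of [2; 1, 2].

2/1, 3/1, 8/3

Using the convergent recurrence p_i = a_i*p_{i-1} + p_{i-2}, q_i = a_i*q_{i-1} + q_{i-2} with p_{-2}=0, p_{-1}=1, q_{-2}=1, q_{-1}=0:
  i=0: a_0=2, p_0 = 2*1 + 0 = 2, q_0 = 2*0 + 1 = 1.
  i=1: a_1=1, p_1 = 1*2 + 1 = 3, q_1 = 1*1 + 0 = 1.
  i=2: a_2=2, p_2 = 2*3 + 2 = 8, q_2 = 2*1 + 1 = 3.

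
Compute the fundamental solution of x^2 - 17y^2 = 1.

First expand sqrt(17) as a continued fraction. With x_i = (sqrt(17) + m_i)/d_i and (m_0, d_0) = (0, 1): a_0 = floor(sqrt(17)) = 4, since 4^2 = 16 <= 17 < 25 = 5^2.
Iterate m_{i+1} = d_i*a_i - m_i, d_{i+1} = (17 - m_{i+1}^2)/d_i, a_{i+1} = floor((a_0 + m_{i+1})/d_{i+1}):
  m_1 = 1*4 - 0 = 4, d_1 = (17 - 4^2)/1 = 1/1 = 1, a_1 = floor((4 + 4)/1) = 8.
  m_2 = 1*8 - 4 = 4, d_2 = (17 - 4^2)/1 = 1/1 = 1: (m_2, d_2) = (m_1, d_1) = (4, 1), so from here the quotient a_1 repeats; the period length is 1.
So sqrt(17) = [4; (8)] with period length k = 1.
k is odd, so (p_{k-1}, q_{k-1}) only solves x^2 - 17y^2 = -1 and the fundamental solution of x^2 - 17y^2 = 1 is (p_{2k-1}, q_{2k-1}) = (p_1, q_1); compute convergents through index 1, running through the period twice.
Convergents (p_i = a_i*p_{i-1} + p_{i-2}, q_i = a_i*q_{i-1} + q_{i-2} with p_{-2}=0, p_{-1}=1, q_{-2}=1, q_{-1}=0):
  i=0: a_0=4, p_0 = 4*1 + 0 = 4, q_0 = 4*0 + 1 = 1.
  i=1: a_1=8, p_1 = 8*4 + 1 = 33, q_1 = 8*1 + 0 = 8.
Indeed p_0^2 - 17*q_0^2 = 16 - 17 = -1, not +1.
Check: 33^2 - 17*8^2 = 1089 - 1088 = 1, so (x, y) = (33, 8) solves the equation, and by the theorem it is the least positive solution.

(x, y) = (33, 8)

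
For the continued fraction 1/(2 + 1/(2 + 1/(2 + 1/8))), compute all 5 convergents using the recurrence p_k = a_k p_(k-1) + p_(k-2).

0/1, 1/2, 2/5, 5/12, 42/101

Using the convergent recurrence p_i = a_i*p_{i-1} + p_{i-2}, q_i = a_i*q_{i-1} + q_{i-2} with p_{-2}=0, p_{-1}=1, q_{-2}=1, q_{-1}=0:
  i=0: a_0=0, p_0 = 0*1 + 0 = 0, q_0 = 0*0 + 1 = 1.
  i=1: a_1=2, p_1 = 2*0 + 1 = 1, q_1 = 2*1 + 0 = 2.
  i=2: a_2=2, p_2 = 2*1 + 0 = 2, q_2 = 2*2 + 1 = 5.
  i=3: a_3=2, p_3 = 2*2 + 1 = 5, q_3 = 2*5 + 2 = 12.
  i=4: a_4=8, p_4 = 8*5 + 2 = 42, q_4 = 8*12 + 5 = 101.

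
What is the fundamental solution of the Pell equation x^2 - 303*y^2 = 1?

(x, y) = (2524, 145)

First expand sqrt(303) as a continued fraction. With x_i = (sqrt(303) + m_i)/d_i and (m_0, d_0) = (0, 1): a_0 = floor(sqrt(303)) = 17, since 17^2 = 289 <= 303 < 324 = 18^2.
Iterate m_{i+1} = d_i*a_i - m_i, d_{i+1} = (303 - m_{i+1}^2)/d_i, a_{i+1} = floor((a_0 + m_{i+1})/d_{i+1}):
  m_1 = 1*17 - 0 = 17, d_1 = (303 - 17^2)/1 = 14/1 = 14, a_1 = floor((17 + 17)/14) = 2.
  m_2 = 14*2 - 17 = 11, d_2 = (303 - 11^2)/14 = 182/14 = 13, a_2 = floor((17 + 11)/13) = 2.
  m_3 = 13*2 - 11 = 15, d_3 = (303 - 15^2)/13 = 78/13 = 6, a_3 = floor((17 + 15)/6) = 5.
  m_4 = 6*5 - 15 = 15, d_4 = (303 - 15^2)/6 = 78/6 = 13, a_4 = floor((17 + 15)/13) = 2.
  m_5 = 13*2 - 15 = 11, d_5 = (303 - 11^2)/13 = 182/13 = 14, a_5 = floor((17 + 11)/14) = 2.
  m_6 = 14*2 - 11 = 17, d_6 = (303 - 17^2)/14 = 14/14 = 1, a_6 = floor((17 + 17)/1) = 34.
  m_7 = 1*34 - 17 = 17, d_7 = (303 - 17^2)/1 = 14/1 = 14: (m_7, d_7) = (m_1, d_1) = (17, 14), so from here the quotients repeat a_1, ..., a_6; the period length is 6.
So sqrt(303) = [17; (2, 2, 5, 2, 2, 34)] with period length k = 6.
k is even, so the fundamental solution of x^2 - 303y^2 = 1 is (p_{k-1}, q_{k-1}) = (p_5, q_5); compute convergents through index 5.
Convergents (p_i = a_i*p_{i-1} + p_{i-2}, q_i = a_i*q_{i-1} + q_{i-2} with p_{-2}=0, p_{-1}=1, q_{-2}=1, q_{-1}=0):
  i=0: a_0=17, p_0 = 17*1 + 0 = 17, q_0 = 17*0 + 1 = 1.
  i=1: a_1=2, p_1 = 2*17 + 1 = 35, q_1 = 2*1 + 0 = 2.
  i=2: a_2=2, p_2 = 2*35 + 17 = 87, q_2 = 2*2 + 1 = 5.
  i=3: a_3=5, p_3 = 5*87 + 35 = 470, q_3 = 5*5 + 2 = 27.
  i=4: a_4=2, p_4 = 2*470 + 87 = 1027, q_4 = 2*27 + 5 = 59.
  i=5: a_5=2, p_5 = 2*1027 + 470 = 2524, q_5 = 2*59 + 27 = 145.
Check: 2524^2 - 303*145^2 = 6370576 - 6370575 = 1, so (x, y) = (2524, 145) solves the equation, and by the theorem it is the least positive solution.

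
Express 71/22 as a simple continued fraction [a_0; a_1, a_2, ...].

[3; 4, 2, 2]

Run the Euclidean algorithm on 71 and 22; the successive quotients are the partial quotients a_0, a_1, ... (each step inverts the fractional part left over by the previous one):
  71 = 3*22 + 5, so a_0 = 3.
  22 = 4*5 + 2, so a_1 = 4.
  5 = 2*2 + 1, so a_2 = 2.
  2 = 2*1 + 0, so a_3 = 2.
The remainder reaches 0 after 4 divisions, so the expansion has 4 partial quotients, read off in order.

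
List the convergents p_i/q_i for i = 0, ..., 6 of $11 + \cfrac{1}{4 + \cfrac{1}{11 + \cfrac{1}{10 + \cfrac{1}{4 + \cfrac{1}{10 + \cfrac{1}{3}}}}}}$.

Using the convergent recurrence p_i = a_i*p_{i-1} + p_{i-2}, q_i = a_i*q_{i-1} + q_{i-2} with p_{-2}=0, p_{-1}=1, q_{-2}=1, q_{-1}=0:
  i=0: a_0=11, p_0 = 11*1 + 0 = 11, q_0 = 11*0 + 1 = 1.
  i=1: a_1=4, p_1 = 4*11 + 1 = 45, q_1 = 4*1 + 0 = 4.
  i=2: a_2=11, p_2 = 11*45 + 11 = 506, q_2 = 11*4 + 1 = 45.
  i=3: a_3=10, p_3 = 10*506 + 45 = 5105, q_3 = 10*45 + 4 = 454.
  i=4: a_4=4, p_4 = 4*5105 + 506 = 20926, q_4 = 4*454 + 45 = 1861.
  i=5: a_5=10, p_5 = 10*20926 + 5105 = 214365, q_5 = 10*1861 + 454 = 19064.
  i=6: a_6=3, p_6 = 3*214365 + 20926 = 664021, q_6 = 3*19064 + 1861 = 59053.

11/1, 45/4, 506/45, 5105/454, 20926/1861, 214365/19064, 664021/59053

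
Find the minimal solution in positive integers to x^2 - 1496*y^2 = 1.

First expand sqrt(1496) as a continued fraction. With x_i = (sqrt(1496) + m_i)/d_i and (m_0, d_0) = (0, 1): a_0 = floor(sqrt(1496)) = 38, since 38^2 = 1444 <= 1496 < 1521 = 39^2.
Iterate m_{i+1} = d_i*a_i - m_i, d_{i+1} = (1496 - m_{i+1}^2)/d_i, a_{i+1} = floor((a_0 + m_{i+1})/d_{i+1}):
  m_1 = 1*38 - 0 = 38, d_1 = (1496 - 38^2)/1 = 52/1 = 52, a_1 = floor((38 + 38)/52) = 1.
  m_2 = 52*1 - 38 = 14, d_2 = (1496 - 14^2)/52 = 1300/52 = 25, a_2 = floor((38 + 14)/25) = 2.
  m_3 = 25*2 - 14 = 36, d_3 = (1496 - 36^2)/25 = 200/25 = 8, a_3 = floor((38 + 36)/8) = 9.
  m_4 = 8*9 - 36 = 36, d_4 = (1496 - 36^2)/8 = 200/8 = 25, a_4 = floor((38 + 36)/25) = 2.
  m_5 = 25*2 - 36 = 14, d_5 = (1496 - 14^2)/25 = 1300/25 = 52, a_5 = floor((38 + 14)/52) = 1.
  m_6 = 52*1 - 14 = 38, d_6 = (1496 - 38^2)/52 = 52/52 = 1, a_6 = floor((38 + 38)/1) = 76.
  m_7 = 1*76 - 38 = 38, d_7 = (1496 - 38^2)/1 = 52/1 = 52: (m_7, d_7) = (m_1, d_1) = (38, 52), so from here the quotients repeat a_1, ..., a_6; the period length is 6.
So sqrt(1496) = [38; (1, 2, 9, 2, 1, 76)] with period length k = 6.
k is even, so the fundamental solution of x^2 - 1496y^2 = 1 is (p_{k-1}, q_{k-1}) = (p_5, q_5); compute convergents through index 5.
Convergents (p_i = a_i*p_{i-1} + p_{i-2}, q_i = a_i*q_{i-1} + q_{i-2} with p_{-2}=0, p_{-1}=1, q_{-2}=1, q_{-1}=0):
  i=0: a_0=38, p_0 = 38*1 + 0 = 38, q_0 = 38*0 + 1 = 1.
  i=1: a_1=1, p_1 = 1*38 + 1 = 39, q_1 = 1*1 + 0 = 1.
  i=2: a_2=2, p_2 = 2*39 + 38 = 116, q_2 = 2*1 + 1 = 3.
  i=3: a_3=9, p_3 = 9*116 + 39 = 1083, q_3 = 9*3 + 1 = 28.
  i=4: a_4=2, p_4 = 2*1083 + 116 = 2282, q_4 = 2*28 + 3 = 59.
  i=5: a_5=1, p_5 = 1*2282 + 1083 = 3365, q_5 = 1*59 + 28 = 87.
Check: 3365^2 - 1496*87^2 = 11323225 - 11323224 = 1, so (x, y) = (3365, 87) solves the equation, and by the theorem it is the least positive solution.

(x, y) = (3365, 87)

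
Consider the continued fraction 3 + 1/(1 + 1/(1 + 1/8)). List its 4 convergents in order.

3/1, 4/1, 7/2, 60/17

Using the convergent recurrence p_i = a_i*p_{i-1} + p_{i-2}, q_i = a_i*q_{i-1} + q_{i-2} with p_{-2}=0, p_{-1}=1, q_{-2}=1, q_{-1}=0:
  i=0: a_0=3, p_0 = 3*1 + 0 = 3, q_0 = 3*0 + 1 = 1.
  i=1: a_1=1, p_1 = 1*3 + 1 = 4, q_1 = 1*1 + 0 = 1.
  i=2: a_2=1, p_2 = 1*4 + 3 = 7, q_2 = 1*1 + 1 = 2.
  i=3: a_3=8, p_3 = 8*7 + 4 = 60, q_3 = 8*2 + 1 = 17.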